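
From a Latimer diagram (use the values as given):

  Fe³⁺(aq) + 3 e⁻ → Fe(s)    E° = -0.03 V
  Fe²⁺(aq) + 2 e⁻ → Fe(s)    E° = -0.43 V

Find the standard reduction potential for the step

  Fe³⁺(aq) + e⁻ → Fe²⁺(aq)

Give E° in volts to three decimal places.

Sequential free energies add, so n₃E°₃ = n₁E°₁ + n₂E°₂.
With n₃ = 3, and the known step contributing 2×(-0.43) V, the unknown satisfies 1·E° = 3×(-0.03) − 2×(-0.43) = +0.770.
E° = +0.770 / 1 = +0.770 V.

+0.770 V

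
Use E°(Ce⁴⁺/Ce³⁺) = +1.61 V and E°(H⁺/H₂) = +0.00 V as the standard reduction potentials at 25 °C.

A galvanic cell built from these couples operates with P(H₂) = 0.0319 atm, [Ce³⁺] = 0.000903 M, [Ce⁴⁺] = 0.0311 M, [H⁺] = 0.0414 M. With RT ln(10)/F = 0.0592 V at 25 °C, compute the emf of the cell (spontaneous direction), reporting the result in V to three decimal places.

+1.739 V

Ce⁴⁺/Ce³⁺ is the cathode (higher E°), H⁺/H₂ the anode: E°cell = +1.61 − (+0.00) = +1.61 V, n = 2.
Overall: 2 Ce⁴⁺(aq) + H₂(g) → 2 Ce³⁺(aq) + 2 H⁺(aq)
Q = [Ce³⁺]^2·[H⁺]^2 / ([Ce⁴⁺]^2·P(H₂)); log Q = -4.344.
E = E° − (0.0592/n) log Q = +1.61 − (0.0592/2)(-4.344) = +1.739 V.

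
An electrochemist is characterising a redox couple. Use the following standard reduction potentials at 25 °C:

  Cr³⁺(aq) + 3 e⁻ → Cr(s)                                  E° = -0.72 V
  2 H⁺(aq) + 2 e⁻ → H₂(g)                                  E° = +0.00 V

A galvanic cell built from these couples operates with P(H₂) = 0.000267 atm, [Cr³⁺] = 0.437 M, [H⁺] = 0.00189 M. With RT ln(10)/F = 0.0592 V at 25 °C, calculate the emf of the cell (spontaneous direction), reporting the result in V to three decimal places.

+0.672 V

H⁺/H₂ is the cathode (higher E°), Cr³⁺/Cr the anode: E°cell = +0.00 − (-0.72) = +0.72 V, n = 6.
Overall: 6 H⁺(aq) + 2 Cr(s) → 3 H₂(g) + 2 Cr³⁺(aq)
Q = P(H₂)^3·[Cr³⁺]^2 / ([H⁺]^6); log Q = 4.902.
E = E° − (0.0592/n) log Q = +0.72 − (0.0592/6)(4.902) = +0.672 V.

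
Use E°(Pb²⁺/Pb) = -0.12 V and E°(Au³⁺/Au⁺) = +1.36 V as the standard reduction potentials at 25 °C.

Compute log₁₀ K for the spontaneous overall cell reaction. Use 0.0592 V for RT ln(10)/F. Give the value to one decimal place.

Cathode: Au³⁺/Au⁺; anode: Pb²⁺/Pb. E°cell = +1.48 V, n = 2.
log K = nE°cell / 0.0592 = (2)(+1.48) / 0.0592 = 50.0.

50.0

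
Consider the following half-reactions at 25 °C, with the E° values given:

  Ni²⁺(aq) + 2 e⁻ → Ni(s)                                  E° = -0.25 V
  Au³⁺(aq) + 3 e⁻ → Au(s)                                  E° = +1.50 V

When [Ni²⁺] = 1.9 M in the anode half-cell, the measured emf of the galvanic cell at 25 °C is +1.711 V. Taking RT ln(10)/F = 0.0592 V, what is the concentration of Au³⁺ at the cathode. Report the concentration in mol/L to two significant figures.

Au³⁺/Au is the cathode, Ni²⁺/Ni the anode: E°cell = +1.75 V, n = 6.
Overall reaction: 2 Au³⁺(aq) + 3 Ni(s) → 2 Au(s) + 3 Ni²⁺(aq); Q = [Ni²⁺]^3/[Au³⁺]^2.
From E = E° − (0.0592/n) log Q: log Q = (E° − E)·n/0.0592 = (+1.75 − (+1.711))·6/0.0592 = 3.9527.
So 2·log[Au³⁺] = 3·log(1.9) − log Q = 0.8363 − (3.9527) = -3.1164; log[Au³⁺] = -3.1164 / 2 = -1.5582; [Au³⁺] = 10^(-1.5582) ≈ 0.028 M.

0.028 M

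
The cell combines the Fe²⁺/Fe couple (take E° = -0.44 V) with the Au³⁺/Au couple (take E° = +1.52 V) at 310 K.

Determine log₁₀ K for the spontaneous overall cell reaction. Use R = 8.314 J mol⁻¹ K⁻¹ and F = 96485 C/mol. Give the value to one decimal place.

Cathode: Au³⁺/Au; anode: Fe²⁺/Fe. E°cell = (+1.52) − (-0.44) = +1.96 V, with n = 6.
ΔG° = −nFE° = −RT ln K, so ln K = nFE°/(RT) = (6)(96485)(+1.96) / ((8.314)(310)) = 440.246.
log₁₀ K = 440.246 / ln 10 = 191.2.

191.2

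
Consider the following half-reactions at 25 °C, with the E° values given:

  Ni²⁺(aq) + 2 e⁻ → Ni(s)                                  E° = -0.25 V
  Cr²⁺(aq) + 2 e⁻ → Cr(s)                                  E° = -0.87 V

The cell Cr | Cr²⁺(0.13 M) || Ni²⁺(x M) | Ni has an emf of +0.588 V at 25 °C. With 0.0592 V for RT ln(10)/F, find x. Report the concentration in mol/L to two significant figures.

Ni²⁺/Ni is the cathode, Cr²⁺/Cr the anode: E°cell = +0.62 V, n = 2.
Overall reaction: Ni²⁺(aq) + Cr(s) → Ni(s) + Cr²⁺(aq); Q = [Cr²⁺]^1/[Ni²⁺]^1.
From E = E° − (0.0592/n) log Q: log Q = (E° − E)·n/0.0592 = (+0.62 − (+0.588))·2/0.0592 = 1.0811.
So 1·log[Ni²⁺] = 1·log(0.13) − log Q = -0.8861 − (1.0811) = -1.9672; [Ni²⁺] = 10^(-1.9672) ≈ 0.011 M.

0.011 M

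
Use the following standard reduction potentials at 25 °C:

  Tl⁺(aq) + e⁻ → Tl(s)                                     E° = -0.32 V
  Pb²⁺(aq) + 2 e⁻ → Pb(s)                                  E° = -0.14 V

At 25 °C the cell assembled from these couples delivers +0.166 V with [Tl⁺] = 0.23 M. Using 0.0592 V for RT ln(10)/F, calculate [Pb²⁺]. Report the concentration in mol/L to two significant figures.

Pb²⁺/Pb is the cathode, Tl⁺/Tl the anode: E°cell = +0.18 V, n = 2.
Overall reaction: Pb²⁺(aq) + 2 Tl(s) → Pb(s) + 2 Tl⁺(aq); Q = [Tl⁺]^2/[Pb²⁺]^1.
From E = E° − (0.0592/n) log Q: log Q = (E° − E)·n/0.0592 = (+0.18 − (+0.166))·2/0.0592 = 0.4730.
So 1·log[Pb²⁺] = 2·log(0.23) − log Q = -1.2765 − (0.4730) = -1.7495; [Pb²⁺] = 10^(-1.7495) ≈ 0.018 M.

0.018 M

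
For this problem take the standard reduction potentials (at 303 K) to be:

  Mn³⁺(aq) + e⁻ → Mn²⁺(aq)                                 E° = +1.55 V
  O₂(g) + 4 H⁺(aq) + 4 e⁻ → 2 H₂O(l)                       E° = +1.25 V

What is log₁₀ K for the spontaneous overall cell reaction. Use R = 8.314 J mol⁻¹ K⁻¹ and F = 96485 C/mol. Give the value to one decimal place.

20.0

Cathode: Mn³⁺/Mn²⁺; anode: O₂/H₂O. E°cell = (+1.55) − (+1.25) = +0.30 V, with n = 4.
ΔG° = −nFE° = −RT ln K, so ln K = nFE°/(RT) = (4)(96485)(+0.30) / ((8.314)(303)) = 45.961.
log₁₀ K = 45.961 / ln 10 = 20.0.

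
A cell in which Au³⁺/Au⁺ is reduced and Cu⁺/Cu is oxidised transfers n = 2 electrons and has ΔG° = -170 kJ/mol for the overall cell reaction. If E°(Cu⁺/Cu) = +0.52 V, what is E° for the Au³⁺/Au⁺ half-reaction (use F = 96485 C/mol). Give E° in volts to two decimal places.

E°cell = −ΔG°/(nF) = −(-170×10³)/((2)(96485)) = +0.881 V.
Since Au³⁺/Au⁺ is the cathode and Cu⁺/Cu the anode, E°cell = E°(Au³⁺/Au⁺) − E°(Cu⁺/Cu).
So E°(Au³⁺/Au⁺) = E°cell + E°(Cu⁺/Cu) = +0.881 + (+0.52) = +1.40 V.

+1.40 V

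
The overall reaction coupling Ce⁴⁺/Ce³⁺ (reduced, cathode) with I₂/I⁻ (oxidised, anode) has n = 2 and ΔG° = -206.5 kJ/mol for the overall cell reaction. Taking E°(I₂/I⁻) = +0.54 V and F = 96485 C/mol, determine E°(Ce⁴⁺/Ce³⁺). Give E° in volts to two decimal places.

E°cell = −ΔG°/(nF) = −(-206.5×10³)/((2)(96485)) = +1.070 V.
Since Ce⁴⁺/Ce³⁺ is the cathode and I₂/I⁻ the anode, E°cell = E°(Ce⁴⁺/Ce³⁺) − E°(I₂/I⁻).
So E°(Ce⁴⁺/Ce³⁺) = E°cell + E°(I₂/I⁻) = +1.070 + (+0.54) = +1.61 V.

+1.61 V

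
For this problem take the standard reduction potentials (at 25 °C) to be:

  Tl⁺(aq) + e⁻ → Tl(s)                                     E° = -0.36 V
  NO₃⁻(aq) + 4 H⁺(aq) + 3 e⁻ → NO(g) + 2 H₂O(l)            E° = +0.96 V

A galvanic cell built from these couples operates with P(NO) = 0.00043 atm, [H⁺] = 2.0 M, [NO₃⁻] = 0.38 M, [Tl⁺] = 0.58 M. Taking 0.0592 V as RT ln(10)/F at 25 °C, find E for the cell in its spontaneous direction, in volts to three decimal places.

+1.416 V

NO₃⁻/NO is the cathode (higher E°), Tl⁺/Tl the anode: E°cell = +0.96 − (-0.36) = +1.32 V, n = 3.
Overall: NO₃⁻(aq) + 4 H⁺(aq) + 3 Tl(s) → NO(g) + 2 H₂O(l) + 3 Tl⁺(aq)
Q = P(NO)·[Tl⁺]^3 / ([NO₃⁻]·[H⁺]^4); log Q = -4.860.
E = E° − (0.0592/n) log Q = +1.32 − (0.0592/3)(-4.860) = +1.416 V.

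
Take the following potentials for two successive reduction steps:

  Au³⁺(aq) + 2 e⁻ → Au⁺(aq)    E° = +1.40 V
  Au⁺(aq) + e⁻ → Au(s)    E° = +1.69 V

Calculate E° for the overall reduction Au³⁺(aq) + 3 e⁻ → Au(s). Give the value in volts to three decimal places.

Adding the free-energy changes (−nFE°) of the two steps gives −n₃FE°₃ = −n₁FE°₁ − n₂FE°₂.
E°₃ = (2×+1.40 + 1×+1.69) / 3 = (+4.490) / 3 = +1.497 V.
Simply averaging or adding the two E° values would be wrong; the electron-weighted sum is required.

+1.497 V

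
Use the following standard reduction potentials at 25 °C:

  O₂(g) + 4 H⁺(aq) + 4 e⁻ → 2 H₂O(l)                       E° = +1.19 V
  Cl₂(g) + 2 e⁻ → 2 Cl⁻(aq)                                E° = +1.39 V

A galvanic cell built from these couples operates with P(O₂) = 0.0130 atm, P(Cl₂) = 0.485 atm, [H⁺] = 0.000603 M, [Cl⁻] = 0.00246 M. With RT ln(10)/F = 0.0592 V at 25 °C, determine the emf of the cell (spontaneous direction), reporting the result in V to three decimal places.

Cl₂/Cl⁻ is the cathode (higher E°), O₂/H₂O the anode: E°cell = +1.39 − (+1.19) = +0.20 V, n = 4.
Overall: 2 Cl₂(g) + 2 H₂O(l) → 4 Cl⁻(aq) + O₂(g) + 4 H⁺(aq)
Q = [Cl⁻]^4·P(O₂)·[H⁺]^4 / (P(Cl₂)^2); log Q = -24.573.
E = E° − (0.0592/n) log Q = +0.20 − (0.0592/4)(-24.573) = +0.564 V.

+0.564 V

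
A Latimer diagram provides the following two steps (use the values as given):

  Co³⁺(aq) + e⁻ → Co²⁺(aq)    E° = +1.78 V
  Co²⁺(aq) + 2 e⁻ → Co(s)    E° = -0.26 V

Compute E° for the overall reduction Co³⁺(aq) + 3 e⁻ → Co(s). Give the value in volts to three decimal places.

Since ΔG° = −nFE° is additive over sequential reductions, n₃E°₃ = n₁E°₁ + n₂E°₂.
E°₃ = (1×+1.78 + 2×-0.26) / 3 = (+1.260) / 3 = +0.420 V.

+0.420 V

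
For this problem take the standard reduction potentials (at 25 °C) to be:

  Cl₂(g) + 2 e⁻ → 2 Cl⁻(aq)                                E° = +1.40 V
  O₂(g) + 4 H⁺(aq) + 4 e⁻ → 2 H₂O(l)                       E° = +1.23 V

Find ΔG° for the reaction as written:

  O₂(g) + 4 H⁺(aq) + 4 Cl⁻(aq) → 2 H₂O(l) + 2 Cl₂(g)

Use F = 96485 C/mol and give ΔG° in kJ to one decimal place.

As written, O₂/H₂O is reduced (cathode) and Cl₂/Cl⁻ is oxidised (anode), so E°cell = (+1.23) − (+1.40) = -0.17 V.
Balancing electrons gives n = 4.
ΔG° = −nFE° = −(4)(96485)(-0.17) = 65,610 J = +65.6 kJ.

+65.6 kJ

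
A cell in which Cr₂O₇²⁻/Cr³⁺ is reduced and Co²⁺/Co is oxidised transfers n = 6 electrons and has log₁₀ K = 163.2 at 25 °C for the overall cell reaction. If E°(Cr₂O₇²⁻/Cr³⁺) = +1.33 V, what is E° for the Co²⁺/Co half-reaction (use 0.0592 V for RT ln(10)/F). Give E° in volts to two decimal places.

E°cell = (0.0592/n)·log K = (0.0592/6)(163.2) = +1.610 V.
Since Cr₂O₇²⁻/Cr³⁺ is the cathode and Co²⁺/Co the anode, E°cell = E°(Cr₂O₇²⁻/Cr³⁺) − E°(Co²⁺/Co).
So E°(Co²⁺/Co) = E°(Cr₂O₇²⁻/Cr³⁺) − E°cell = (+1.33) − (+1.610) = -0.28 V.

-0.28 V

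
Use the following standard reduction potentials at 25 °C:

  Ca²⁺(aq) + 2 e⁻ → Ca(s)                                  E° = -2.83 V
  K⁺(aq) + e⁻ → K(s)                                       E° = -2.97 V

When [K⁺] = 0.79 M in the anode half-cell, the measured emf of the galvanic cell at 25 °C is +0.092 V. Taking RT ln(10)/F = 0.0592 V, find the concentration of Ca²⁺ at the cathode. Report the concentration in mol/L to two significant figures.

0.015 M

Ca²⁺/Ca is the cathode, K⁺/K the anode: E°cell = +0.14 V, n = 2.
Overall reaction: Ca²⁺(aq) + 2 K(s) → Ca(s) + 2 K⁺(aq); Q = [K⁺]^2/[Ca²⁺]^1.
From E = E° − (0.0592/n) log Q: log Q = (E° − E)·n/0.0592 = (+0.14 − (+0.092))·2/0.0592 = 1.6216.
So 1·log[Ca²⁺] = 2·log(0.79) − log Q = -0.2047 − (1.6216) = -1.8263; [Ca²⁺] = 10^(-1.8263) ≈ 0.015 M.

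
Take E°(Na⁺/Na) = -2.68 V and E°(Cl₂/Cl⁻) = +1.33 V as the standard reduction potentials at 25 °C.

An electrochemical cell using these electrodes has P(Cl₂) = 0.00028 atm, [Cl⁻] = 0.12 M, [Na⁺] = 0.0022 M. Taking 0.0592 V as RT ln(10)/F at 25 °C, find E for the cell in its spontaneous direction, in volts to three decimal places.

Cl₂/Cl⁻ is the cathode (higher E°), Na⁺/Na the anode: E°cell = +1.33 − (-2.68) = +4.01 V, n = 2.
Overall: Cl₂(g) + 2 Na(s) → 2 Cl⁻(aq) + 2 Na⁺(aq)
Q = [Cl⁻]^2·[Na⁺]^2 / (P(Cl₂)); log Q = -3.604.
E = E° − (0.0592/n) log Q = +4.01 − (0.0592/2)(-3.604) = +4.117 V.

+4.117 V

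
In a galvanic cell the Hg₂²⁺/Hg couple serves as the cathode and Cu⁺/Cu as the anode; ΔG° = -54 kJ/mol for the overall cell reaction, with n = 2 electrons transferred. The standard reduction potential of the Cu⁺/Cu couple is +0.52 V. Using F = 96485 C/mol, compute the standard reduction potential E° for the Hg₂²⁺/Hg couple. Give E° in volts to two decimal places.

E°cell = −ΔG°/(nF) = −(-54×10³)/((2)(96485)) = +0.280 V.
Since Hg₂²⁺/Hg is the cathode and Cu⁺/Cu the anode, E°cell = E°(Hg₂²⁺/Hg) − E°(Cu⁺/Cu).
So E°(Hg₂²⁺/Hg) = E°cell + E°(Cu⁺/Cu) = +0.280 + (+0.52) = +0.80 V.

+0.80 V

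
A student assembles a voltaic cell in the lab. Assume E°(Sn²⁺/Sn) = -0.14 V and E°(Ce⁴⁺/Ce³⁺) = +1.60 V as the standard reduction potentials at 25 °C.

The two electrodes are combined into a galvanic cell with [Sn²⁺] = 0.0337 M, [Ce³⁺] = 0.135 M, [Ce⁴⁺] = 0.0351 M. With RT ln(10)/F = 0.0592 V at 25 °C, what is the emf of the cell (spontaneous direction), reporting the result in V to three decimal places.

Ce⁴⁺/Ce³⁺ is the cathode (higher E°), Sn²⁺/Sn the anode: E°cell = +1.60 − (-0.14) = +1.74 V, n = 2.
Overall: 2 Ce⁴⁺(aq) + Sn(s) → 2 Ce³⁺(aq) + Sn²⁺(aq)
Q = [Ce³⁺]^2·[Sn²⁺] / ([Ce⁴⁺]^2); log Q = -0.302.
E = E° − (0.0592/n) log Q = +1.74 − (0.0592/2)(-0.302) = +1.749 V.

+1.749 V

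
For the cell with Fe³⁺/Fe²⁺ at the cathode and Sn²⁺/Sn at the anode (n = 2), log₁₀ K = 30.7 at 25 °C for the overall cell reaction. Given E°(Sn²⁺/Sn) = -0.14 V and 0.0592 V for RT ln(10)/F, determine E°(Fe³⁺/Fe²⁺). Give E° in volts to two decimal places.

+0.77 V

E°cell = (0.0592/n)·log K = (0.0592/2)(30.7) = +0.909 V.
Since Fe³⁺/Fe²⁺ is the cathode and Sn²⁺/Sn the anode, E°cell = E°(Fe³⁺/Fe²⁺) − E°(Sn²⁺/Sn).
So E°(Fe³⁺/Fe²⁺) = E°cell + E°(Sn²⁺/Sn) = +0.909 + (-0.14) = +0.77 V.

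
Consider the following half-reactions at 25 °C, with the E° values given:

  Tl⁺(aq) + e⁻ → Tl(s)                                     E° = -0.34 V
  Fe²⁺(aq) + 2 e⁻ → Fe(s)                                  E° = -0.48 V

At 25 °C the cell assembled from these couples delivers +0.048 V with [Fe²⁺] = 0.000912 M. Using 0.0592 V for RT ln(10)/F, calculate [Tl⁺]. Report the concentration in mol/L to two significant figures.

0.00084 M

Tl⁺/Tl is the cathode, Fe²⁺/Fe the anode: E°cell = +0.14 V, n = 2.
Overall reaction: 2 Tl⁺(aq) + Fe(s) → 2 Tl(s) + Fe²⁺(aq); Q = [Fe²⁺]^1/[Tl⁺]^2.
From E = E° − (0.0592/n) log Q: log Q = (E° − E)·n/0.0592 = (+0.14 − (+0.048))·2/0.0592 = 3.1081.
So 2·log[Tl⁺] = 1·log(0.000912) − log Q = -3.0400 − (3.1081) = -6.1481; log[Tl⁺] = -6.1481 / 2 = -3.0741; [Tl⁺] = 10^(-3.0741) ≈ 0.00084 M.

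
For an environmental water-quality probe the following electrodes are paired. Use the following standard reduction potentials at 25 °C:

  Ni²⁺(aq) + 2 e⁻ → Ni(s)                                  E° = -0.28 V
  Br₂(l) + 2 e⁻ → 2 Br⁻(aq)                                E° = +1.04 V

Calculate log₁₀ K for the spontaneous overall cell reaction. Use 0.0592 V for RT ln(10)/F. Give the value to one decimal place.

44.6

Cathode: Br₂/Br⁻; anode: Ni²⁺/Ni. E°cell = +1.32 V, n = 2.
log K = nE°cell / 0.0592 = (2)(+1.32) / 0.0592 = 44.6.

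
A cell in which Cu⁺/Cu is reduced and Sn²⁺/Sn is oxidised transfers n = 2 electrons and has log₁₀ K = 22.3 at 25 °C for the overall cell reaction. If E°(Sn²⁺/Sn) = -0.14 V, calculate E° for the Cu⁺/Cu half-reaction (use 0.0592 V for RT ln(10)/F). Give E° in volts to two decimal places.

+0.52 V

E°cell = (0.0592/n)·log K = (0.0592/2)(22.3) = +0.660 V.
Since Cu⁺/Cu is the cathode and Sn²⁺/Sn the anode, E°cell = E°(Cu⁺/Cu) − E°(Sn²⁺/Sn).
So E°(Cu⁺/Cu) = E°cell + E°(Sn²⁺/Sn) = +0.660 + (-0.14) = +0.52 V.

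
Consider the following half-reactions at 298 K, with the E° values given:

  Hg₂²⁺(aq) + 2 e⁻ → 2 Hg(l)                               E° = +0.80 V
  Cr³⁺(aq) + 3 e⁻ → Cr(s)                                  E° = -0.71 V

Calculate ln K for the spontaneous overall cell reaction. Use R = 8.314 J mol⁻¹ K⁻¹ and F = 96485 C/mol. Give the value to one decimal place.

352.8

Cathode: Hg₂²⁺/Hg; anode: Cr³⁺/Cr. E°cell = (+0.80) − (-0.71) = +1.51 V, with n = 6.
ΔG° = −nFE° = −RT ln K, so ln K = nFE°/(RT) = (6)(96485)(+1.51) / ((8.314)(298)) = 352.827.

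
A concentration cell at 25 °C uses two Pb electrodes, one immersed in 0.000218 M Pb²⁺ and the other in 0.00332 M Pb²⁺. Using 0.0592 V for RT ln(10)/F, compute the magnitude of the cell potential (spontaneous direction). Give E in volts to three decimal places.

For a concentration cell E°cell = 0. The 0.00332 M side is the cathode (reduction is favoured where [Pb²⁺] is higher).
With n = 2, E = −(0.0592/2) log([Pb²⁺]ₐₙ/[Pb²⁺]꜀ₐₜ) = −(0.0592/2) log(0.000218/0.00332) = −(0.0592/2)(-1.183) = +0.035 V.

+0.035 V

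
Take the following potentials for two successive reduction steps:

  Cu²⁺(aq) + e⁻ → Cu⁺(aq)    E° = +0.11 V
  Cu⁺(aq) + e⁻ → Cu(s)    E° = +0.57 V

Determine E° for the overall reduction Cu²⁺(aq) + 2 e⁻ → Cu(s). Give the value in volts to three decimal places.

Standard free energies of sequential steps add: ΔG°₃ = ΔG°₁ + ΔG°₂, so n₃E°₃ = n₁E°₁ + n₂E°₂.
E°₃ = (1×+0.11 + 1×+0.57) / 2 = (+0.680) / 2 = +0.340 V.

+0.340 V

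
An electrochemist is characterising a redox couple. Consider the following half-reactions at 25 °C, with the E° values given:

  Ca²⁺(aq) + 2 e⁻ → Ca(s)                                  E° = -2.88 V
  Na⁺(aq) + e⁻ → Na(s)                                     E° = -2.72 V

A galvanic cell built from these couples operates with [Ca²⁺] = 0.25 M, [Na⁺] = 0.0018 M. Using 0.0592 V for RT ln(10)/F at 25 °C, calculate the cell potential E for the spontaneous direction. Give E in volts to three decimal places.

+0.015 V

Na⁺/Na is the cathode (higher E°), Ca²⁺/Ca the anode: E°cell = -2.72 − (-2.88) = +0.16 V, n = 2.
Overall: 2 Na⁺(aq) + Ca(s) → 2 Na(s) + Ca²⁺(aq)
Q = [Ca²⁺] / ([Na⁺]^2); log Q = 4.887.
E = E° − (0.0592/n) log Q = +0.16 − (0.0592/2)(4.887) = +0.015 V.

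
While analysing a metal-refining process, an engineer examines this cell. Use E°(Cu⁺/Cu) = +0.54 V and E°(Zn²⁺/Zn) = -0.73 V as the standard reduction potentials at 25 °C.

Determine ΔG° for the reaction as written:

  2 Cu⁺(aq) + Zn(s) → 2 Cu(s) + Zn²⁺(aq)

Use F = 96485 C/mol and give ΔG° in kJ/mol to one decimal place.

-245.1 kJ/mol

As written, Cu⁺/Cu is reduced (cathode) and Zn²⁺/Zn is oxidised (anode), so E°cell = (+0.54) − (-0.73) = +1.27 V.
Balancing electrons gives n = 2.
ΔG° = −nFE° = −(2)(96485)(+1.27) = -245,072 J = -245.1 kJ/mol.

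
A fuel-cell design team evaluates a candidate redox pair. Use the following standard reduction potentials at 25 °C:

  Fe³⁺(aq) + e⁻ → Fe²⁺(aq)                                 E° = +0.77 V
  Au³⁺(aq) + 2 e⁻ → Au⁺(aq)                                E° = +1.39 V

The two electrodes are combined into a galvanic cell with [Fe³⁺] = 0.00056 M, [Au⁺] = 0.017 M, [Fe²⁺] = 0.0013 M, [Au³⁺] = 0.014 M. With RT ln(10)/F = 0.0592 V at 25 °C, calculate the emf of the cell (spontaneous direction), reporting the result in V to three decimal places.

+0.639 V

Au³⁺/Au⁺ is the cathode (higher E°), Fe³⁺/Fe²⁺ the anode: E°cell = +1.39 − (+0.77) = +0.62 V, n = 2.
Overall: Au³⁺(aq) + 2 Fe²⁺(aq) → Au⁺(aq) + 2 Fe³⁺(aq)
Q = [Au⁺]·[Fe³⁺]^2 / ([Au³⁺]·[Fe²⁺]^2); log Q = -0.647.
E = E° − (0.0592/n) log Q = +0.62 − (0.0592/2)(-0.647) = +0.639 V.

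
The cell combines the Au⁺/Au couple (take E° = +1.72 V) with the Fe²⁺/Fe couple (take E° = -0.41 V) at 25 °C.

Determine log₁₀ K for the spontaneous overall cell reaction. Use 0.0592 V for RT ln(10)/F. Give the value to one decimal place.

72.0

Cathode: Au⁺/Au; anode: Fe²⁺/Fe. E°cell = +2.13 V, n = 2.
log K = nE°cell / 0.0592 = (2)(+2.13) / 0.0592 = 72.0.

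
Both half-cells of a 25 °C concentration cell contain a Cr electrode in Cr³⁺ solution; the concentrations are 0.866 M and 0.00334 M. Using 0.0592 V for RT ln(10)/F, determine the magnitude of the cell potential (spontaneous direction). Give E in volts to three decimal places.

For a concentration cell E°cell = 0. The 0.866 M side is the cathode (reduction is favoured where [Cr³⁺] is higher).
With n = 3, E = −(0.0592/3) log([Cr³⁺]ₐₙ/[Cr³⁺]꜀ₐₜ) = −(0.0592/3) log(0.00334/0.866) = −(0.0592/3)(-2.414) = +0.048 V.

+0.048 V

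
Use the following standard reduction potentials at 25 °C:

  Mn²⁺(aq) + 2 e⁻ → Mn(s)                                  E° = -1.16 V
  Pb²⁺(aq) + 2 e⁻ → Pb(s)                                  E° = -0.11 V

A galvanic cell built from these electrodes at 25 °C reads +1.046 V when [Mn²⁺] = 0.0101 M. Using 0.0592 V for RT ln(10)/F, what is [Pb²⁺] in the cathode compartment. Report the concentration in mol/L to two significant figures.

0.0074 M

Pb²⁺/Pb is the cathode, Mn²⁺/Mn the anode: E°cell = +1.05 V, n = 2.
Overall reaction: Pb²⁺(aq) + Mn(s) → Pb(s) + Mn²⁺(aq); Q = [Mn²⁺]^1/[Pb²⁺]^1.
From E = E° − (0.0592/n) log Q: log Q = (E° − E)·n/0.0592 = (+1.05 − (+1.046))·2/0.0592 = 0.1351.
So 1·log[Pb²⁺] = 1·log(0.0101) − log Q = -1.9957 − (0.1351) = -2.1308; [Pb²⁺] = 10^(-2.1308) ≈ 0.0074 M.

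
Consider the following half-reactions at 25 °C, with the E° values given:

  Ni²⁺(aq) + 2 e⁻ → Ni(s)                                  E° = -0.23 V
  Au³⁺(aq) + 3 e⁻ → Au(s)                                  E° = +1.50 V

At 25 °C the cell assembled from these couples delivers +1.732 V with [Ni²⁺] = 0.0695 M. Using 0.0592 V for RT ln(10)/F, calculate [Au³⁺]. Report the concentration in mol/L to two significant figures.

Au³⁺/Au is the cathode, Ni²⁺/Ni the anode: E°cell = +1.73 V, n = 6.
Overall reaction: 2 Au³⁺(aq) + 3 Ni(s) → 2 Au(s) + 3 Ni²⁺(aq); Q = [Ni²⁺]^3/[Au³⁺]^2.
From E = E° − (0.0592/n) log Q: log Q = (E° − E)·n/0.0592 = (+1.73 − (+1.732))·6/0.0592 = -0.2027.
So 2·log[Au³⁺] = 3·log(0.0695) − log Q = -3.4740 − (-0.2027) = -3.2713; log[Au³⁺] = -3.2713 / 2 = -1.6357; [Au³⁺] = 10^(-1.6357) ≈ 0.023 M.

0.023 M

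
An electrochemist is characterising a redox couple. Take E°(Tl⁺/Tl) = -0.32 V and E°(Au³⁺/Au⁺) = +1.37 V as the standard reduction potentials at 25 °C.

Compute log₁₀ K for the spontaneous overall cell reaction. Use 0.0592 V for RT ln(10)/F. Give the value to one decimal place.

57.1

Cathode: Au³⁺/Au⁺; anode: Tl⁺/Tl. E°cell = +1.69 V, n = 2.
log K = nE°cell / 0.0592 = (2)(+1.69) / 0.0592 = 57.1.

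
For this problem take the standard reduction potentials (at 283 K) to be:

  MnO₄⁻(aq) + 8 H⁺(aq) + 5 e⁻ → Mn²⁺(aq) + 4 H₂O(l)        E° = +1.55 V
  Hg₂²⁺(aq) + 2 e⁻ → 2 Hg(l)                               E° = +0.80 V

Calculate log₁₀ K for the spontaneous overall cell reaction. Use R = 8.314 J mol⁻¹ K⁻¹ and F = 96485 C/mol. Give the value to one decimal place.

133.6

Cathode: MnO₄⁻/Mn²⁺; anode: Hg₂²⁺/Hg. E°cell = (+1.55) − (+0.80) = +0.75 V, with n = 10.
ΔG° = −nFE° = −RT ln K, so ln K = nFE°/(RT) = (10)(96485)(+0.75) / ((8.314)(283)) = 307.556.
log₁₀ K = 307.556 / ln 10 = 133.6.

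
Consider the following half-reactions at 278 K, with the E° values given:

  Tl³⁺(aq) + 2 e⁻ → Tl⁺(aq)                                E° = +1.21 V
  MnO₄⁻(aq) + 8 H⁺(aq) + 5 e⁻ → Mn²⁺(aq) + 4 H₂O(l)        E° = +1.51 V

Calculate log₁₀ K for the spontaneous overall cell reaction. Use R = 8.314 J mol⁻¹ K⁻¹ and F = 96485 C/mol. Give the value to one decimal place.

Cathode: MnO₄⁻/Mn²⁺; anode: Tl³⁺/Tl⁺. E°cell = (+1.51) − (+1.21) = +0.30 V, with n = 10.
ΔG° = −nFE° = −RT ln K, so ln K = nFE°/(RT) = (10)(96485)(+0.30) / ((8.314)(278)) = 125.235.
log₁₀ K = 125.235 / ln 10 = 54.4.

54.4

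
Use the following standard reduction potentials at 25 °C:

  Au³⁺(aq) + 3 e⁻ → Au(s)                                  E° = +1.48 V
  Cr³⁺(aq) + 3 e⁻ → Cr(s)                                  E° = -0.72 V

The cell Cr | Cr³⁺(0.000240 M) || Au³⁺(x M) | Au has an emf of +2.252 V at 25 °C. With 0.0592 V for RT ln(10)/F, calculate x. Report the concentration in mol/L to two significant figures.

Au³⁺/Au is the cathode, Cr³⁺/Cr the anode: E°cell = +2.20 V, n = 3.
Overall reaction: Au³⁺(aq) + Cr(s) → Au(s) + Cr³⁺(aq); Q = [Cr³⁺]^1/[Au³⁺]^1.
From E = E° − (0.0592/n) log Q: log Q = (E° − E)·n/0.0592 = (+2.20 − (+2.252))·3/0.0592 = -2.6351.
So 1·log[Au³⁺] = 1·log(0.00024) − log Q = -3.6198 − (-2.6351) = -0.9847; [Au³⁺] = 10^(-0.9847) ≈ 0.10 M.

0.10 M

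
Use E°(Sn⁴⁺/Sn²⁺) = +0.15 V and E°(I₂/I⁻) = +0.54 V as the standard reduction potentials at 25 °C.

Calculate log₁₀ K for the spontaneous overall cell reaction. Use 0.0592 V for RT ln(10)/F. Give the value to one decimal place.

Cathode: I₂/I⁻; anode: Sn⁴⁺/Sn²⁺. E°cell = +0.39 V, n = 2.
log K = nE°cell / 0.0592 = (2)(+0.39) / 0.0592 = 13.2.

13.2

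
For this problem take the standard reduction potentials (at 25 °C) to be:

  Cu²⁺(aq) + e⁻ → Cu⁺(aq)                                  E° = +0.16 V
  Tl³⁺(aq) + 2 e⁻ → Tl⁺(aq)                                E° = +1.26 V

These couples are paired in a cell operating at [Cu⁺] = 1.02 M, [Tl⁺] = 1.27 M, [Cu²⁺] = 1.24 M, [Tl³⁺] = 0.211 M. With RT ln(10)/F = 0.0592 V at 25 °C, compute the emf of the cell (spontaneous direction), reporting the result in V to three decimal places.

+1.072 V

Tl³⁺/Tl⁺ is the cathode (higher E°), Cu²⁺/Cu⁺ the anode: E°cell = +1.26 − (+0.16) = +1.10 V, n = 2.
Overall: Tl³⁺(aq) + 2 Cu⁺(aq) → Tl⁺(aq) + 2 Cu²⁺(aq)
Q = [Tl⁺]·[Cu²⁺]^2 / ([Tl³⁺]·[Cu⁺]^2); log Q = 0.949.
E = E° − (0.0592/n) log Q = +1.10 − (0.0592/2)(0.949) = +1.072 V.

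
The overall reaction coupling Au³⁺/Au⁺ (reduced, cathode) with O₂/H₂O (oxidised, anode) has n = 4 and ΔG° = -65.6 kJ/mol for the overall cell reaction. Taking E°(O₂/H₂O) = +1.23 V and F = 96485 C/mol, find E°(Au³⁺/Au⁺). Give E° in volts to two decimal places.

E°cell = −ΔG°/(nF) = −(-65.6×10³)/((4)(96485)) = +0.170 V.
Since Au³⁺/Au⁺ is the cathode and O₂/H₂O the anode, E°cell = E°(Au³⁺/Au⁺) − E°(O₂/H₂O).
So E°(Au³⁺/Au⁺) = E°cell + E°(O₂/H₂O) = +0.170 + (+1.23) = +1.40 V.

+1.40 V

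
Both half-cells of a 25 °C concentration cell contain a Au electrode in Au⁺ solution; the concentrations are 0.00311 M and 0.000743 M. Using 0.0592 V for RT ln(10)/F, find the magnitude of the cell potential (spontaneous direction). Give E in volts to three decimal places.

+0.037 V

For a concentration cell E°cell = 0. The 0.00311 M side is the cathode (reduction is favoured where [Au⁺] is higher).
With n = 1, E = −(0.0592/1) log([Au⁺]ₐₙ/[Au⁺]꜀ₐₜ) = −(0.0592/1) log(0.000743/0.00311) = −(0.0592/1)(-0.622) = +0.037 V.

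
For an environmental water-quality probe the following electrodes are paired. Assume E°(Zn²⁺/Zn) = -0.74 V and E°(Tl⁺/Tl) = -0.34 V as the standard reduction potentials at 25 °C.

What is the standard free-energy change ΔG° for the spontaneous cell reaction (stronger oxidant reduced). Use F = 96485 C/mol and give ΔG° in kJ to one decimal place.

Tl⁺/Tl (E° = -0.34 V) is the cathode; Zn²⁺/Zn (E° = -0.74 V) is the anode, so E°cell = +0.40 V.
Balancing electrons gives n = 2 (lcm of 1 and 2).
ΔG° = −nFE° = −(2)(96485)(+0.40) = -77,188 J = -77.2 kJ.

-77.2 kJ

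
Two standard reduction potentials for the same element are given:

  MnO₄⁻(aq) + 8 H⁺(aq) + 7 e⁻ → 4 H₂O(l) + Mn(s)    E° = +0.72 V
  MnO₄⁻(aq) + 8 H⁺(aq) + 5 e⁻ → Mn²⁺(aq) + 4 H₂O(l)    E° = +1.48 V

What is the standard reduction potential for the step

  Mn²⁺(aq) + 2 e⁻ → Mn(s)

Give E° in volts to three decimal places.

Sequential free energies add, so n₃E°₃ = n₁E°₁ + n₂E°₂.
With n₃ = 7, and the known step contributing 5×(+1.48) V, the unknown satisfies 2·E° = 7×(+0.72) − 5×(+1.48) = -2.360.
E° = -2.360 / 2 = -1.180 V.

-1.180 V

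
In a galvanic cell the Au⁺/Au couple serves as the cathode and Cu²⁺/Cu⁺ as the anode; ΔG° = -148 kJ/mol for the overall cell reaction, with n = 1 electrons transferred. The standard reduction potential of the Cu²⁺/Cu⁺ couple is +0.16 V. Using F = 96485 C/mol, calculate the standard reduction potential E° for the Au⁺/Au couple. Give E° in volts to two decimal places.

+1.69 V

E°cell = −ΔG°/(nF) = −(-148×10³)/((1)(96485)) = +1.534 V.
Since Au⁺/Au is the cathode and Cu²⁺/Cu⁺ the anode, E°cell = E°(Au⁺/Au) − E°(Cu²⁺/Cu⁺).
So E°(Au⁺/Au) = E°cell + E°(Cu²⁺/Cu⁺) = +1.534 + (+0.16) = +1.69 V.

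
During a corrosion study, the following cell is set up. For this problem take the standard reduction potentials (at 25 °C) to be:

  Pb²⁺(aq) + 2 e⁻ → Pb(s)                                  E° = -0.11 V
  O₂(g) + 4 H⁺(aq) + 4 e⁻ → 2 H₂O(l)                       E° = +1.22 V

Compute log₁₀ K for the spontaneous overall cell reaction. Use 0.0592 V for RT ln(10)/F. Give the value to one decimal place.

Cathode: O₂/H₂O; anode: Pb²⁺/Pb. E°cell = +1.33 V, n = 4.
log K = nE°cell / 0.0592 = (4)(+1.33) / 0.0592 = 89.9.

89.9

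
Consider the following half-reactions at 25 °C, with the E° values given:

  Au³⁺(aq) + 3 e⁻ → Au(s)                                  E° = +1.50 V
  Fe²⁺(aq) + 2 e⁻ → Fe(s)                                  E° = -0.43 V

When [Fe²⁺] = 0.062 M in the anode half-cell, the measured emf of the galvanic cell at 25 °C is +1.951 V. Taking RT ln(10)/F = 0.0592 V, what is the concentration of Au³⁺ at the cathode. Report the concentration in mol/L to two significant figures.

Au³⁺/Au is the cathode, Fe²⁺/Fe the anode: E°cell = +1.93 V, n = 6.
Overall reaction: 2 Au³⁺(aq) + 3 Fe(s) → 2 Au(s) + 3 Fe²⁺(aq); Q = [Fe²⁺]^3/[Au³⁺]^2.
From E = E° − (0.0592/n) log Q: log Q = (E° − E)·n/0.0592 = (+1.93 − (+1.951))·6/0.0592 = -2.1284.
So 2·log[Au³⁺] = 3·log(0.062) − log Q = -3.6228 − (-2.1284) = -1.4944; log[Au³⁺] = -1.4944 / 2 = -0.7472; [Au³⁺] = 10^(-0.7472) ≈ 0.18 M.

0.18 M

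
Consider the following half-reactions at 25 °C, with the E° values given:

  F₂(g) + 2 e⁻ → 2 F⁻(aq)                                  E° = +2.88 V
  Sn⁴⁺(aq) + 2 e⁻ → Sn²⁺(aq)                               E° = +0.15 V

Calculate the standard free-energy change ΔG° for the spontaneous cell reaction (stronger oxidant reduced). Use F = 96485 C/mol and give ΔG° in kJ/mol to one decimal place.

F₂/F⁻ (E° = +2.88 V) is the cathode; Sn⁴⁺/Sn²⁺ (E° = +0.15 V) is the anode, so E°cell = +2.73 V.
Balancing electrons gives n = 2 (lcm of 2 and 2).
ΔG° = −nFE° = −(2)(96485)(+2.73) = -526,808 J = -526.8 kJ/mol.

-526.8 kJ/mol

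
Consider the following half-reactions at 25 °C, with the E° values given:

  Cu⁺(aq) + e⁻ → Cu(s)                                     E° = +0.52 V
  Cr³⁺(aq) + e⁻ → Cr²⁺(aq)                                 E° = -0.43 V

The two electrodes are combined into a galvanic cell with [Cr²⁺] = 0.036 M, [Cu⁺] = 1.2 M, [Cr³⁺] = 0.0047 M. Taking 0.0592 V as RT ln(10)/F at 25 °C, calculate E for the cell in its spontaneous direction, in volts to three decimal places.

+1.007 V

Cu⁺/Cu is the cathode (higher E°), Cr³⁺/Cr²⁺ the anode: E°cell = +0.52 − (-0.43) = +0.95 V, n = 1.
Overall: Cu⁺(aq) + Cr²⁺(aq) → Cu(s) + Cr³⁺(aq)
Q = [Cr³⁺] / ([Cu⁺]·[Cr²⁺]); log Q = -0.963.
E = E° − (0.0592/n) log Q = +0.95 − (0.0592/1)(-0.963) = +1.007 V.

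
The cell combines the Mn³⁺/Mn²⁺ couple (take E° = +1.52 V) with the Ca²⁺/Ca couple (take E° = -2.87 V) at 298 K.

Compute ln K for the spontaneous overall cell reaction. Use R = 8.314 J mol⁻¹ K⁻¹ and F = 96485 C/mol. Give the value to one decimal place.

341.9

Cathode: Mn³⁺/Mn²⁺; anode: Ca²⁺/Ca. E°cell = (+1.52) − (-2.87) = +4.39 V, with n = 2.
ΔG° = −nFE° = −RT ln K, so ln K = nFE°/(RT) = (2)(96485)(+4.39) / ((8.314)(298)) = 341.923.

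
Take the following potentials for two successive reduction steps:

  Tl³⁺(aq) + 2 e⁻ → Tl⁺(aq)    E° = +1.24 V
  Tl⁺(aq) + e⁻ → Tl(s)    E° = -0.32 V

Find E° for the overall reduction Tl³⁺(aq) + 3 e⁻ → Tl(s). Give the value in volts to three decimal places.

+0.720 V

Standard free energies of sequential steps add: ΔG°₃ = ΔG°₁ + ΔG°₂, so n₃E°₃ = n₁E°₁ + n₂E°₂.
E°₃ = (2×+1.24 + 1×-0.32) / 3 = (+2.160) / 3 = +0.720 V.
E° values themselves are not directly additive — weighting by electron count is essential.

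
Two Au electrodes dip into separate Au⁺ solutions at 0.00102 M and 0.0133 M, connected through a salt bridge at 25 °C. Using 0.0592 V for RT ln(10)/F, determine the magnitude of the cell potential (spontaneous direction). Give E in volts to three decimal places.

For a concentration cell E°cell = 0. The 0.0133 M side is the cathode (reduction is favoured where [Au⁺] is higher).
With n = 1, E = −(0.0592/1) log([Au⁺]ₐₙ/[Au⁺]꜀ₐₜ) = −(0.0592/1) log(0.00102/0.0133) = −(0.0592/1)(-1.115) = +0.066 V.

+0.066 V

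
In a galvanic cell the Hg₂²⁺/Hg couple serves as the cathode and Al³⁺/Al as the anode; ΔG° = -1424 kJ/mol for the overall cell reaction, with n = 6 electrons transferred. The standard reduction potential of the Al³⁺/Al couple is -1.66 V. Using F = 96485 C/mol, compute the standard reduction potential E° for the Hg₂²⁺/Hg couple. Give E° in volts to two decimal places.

E°cell = −ΔG°/(nF) = −(-1424×10³)/((6)(96485)) = +2.460 V.
Since Hg₂²⁺/Hg is the cathode and Al³⁺/Al the anode, E°cell = E°(Hg₂²⁺/Hg) − E°(Al³⁺/Al).
So E°(Hg₂²⁺/Hg) = E°cell + E°(Al³⁺/Al) = +2.460 + (-1.66) = +0.80 V.

+0.80 V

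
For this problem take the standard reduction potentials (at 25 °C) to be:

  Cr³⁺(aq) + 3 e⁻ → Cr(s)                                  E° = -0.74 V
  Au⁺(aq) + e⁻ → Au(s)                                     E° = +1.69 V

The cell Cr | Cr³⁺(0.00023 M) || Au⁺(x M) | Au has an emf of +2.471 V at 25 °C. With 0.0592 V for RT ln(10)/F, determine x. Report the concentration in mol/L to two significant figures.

0.30 M

Au⁺/Au is the cathode, Cr³⁺/Cr the anode: E°cell = +2.43 V, n = 3.
Overall reaction: 3 Au⁺(aq) + Cr(s) → 3 Au(s) + Cr³⁺(aq); Q = [Cr³⁺]^1/[Au⁺]^3.
From E = E° − (0.0592/n) log Q: log Q = (E° − E)·n/0.0592 = (+2.43 − (+2.471))·3/0.0592 = -2.0777.
So 3·log[Au⁺] = 1·log(0.00023) − log Q = -3.6383 − (-2.0777) = -1.5606; log[Au⁺] = -1.5606 / 3 = -0.5202; [Au⁺] = 10^(-0.5202) ≈ 0.30 M.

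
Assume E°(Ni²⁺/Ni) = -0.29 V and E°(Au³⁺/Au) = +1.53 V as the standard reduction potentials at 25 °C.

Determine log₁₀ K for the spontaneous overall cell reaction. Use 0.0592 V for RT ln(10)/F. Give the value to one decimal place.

Cathode: Au³⁺/Au; anode: Ni²⁺/Ni. E°cell = +1.82 V, n = 6.
log K = nE°cell / 0.0592 = (6)(+1.82) / 0.0592 = 184.5.

184.5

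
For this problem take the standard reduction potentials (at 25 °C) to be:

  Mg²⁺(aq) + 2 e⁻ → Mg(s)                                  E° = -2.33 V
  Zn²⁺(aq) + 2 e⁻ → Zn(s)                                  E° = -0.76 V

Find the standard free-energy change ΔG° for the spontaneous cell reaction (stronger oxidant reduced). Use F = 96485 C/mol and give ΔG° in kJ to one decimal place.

-303.0 kJ

Zn²⁺/Zn (E° = -0.76 V) is the cathode; Mg²⁺/Mg (E° = -2.33 V) is the anode, so E°cell = +1.57 V.
Balancing electrons gives n = 2 (lcm of 2 and 2).
ΔG° = −nFE° = −(2)(96485)(+1.57) = -302,963 J = -303.0 kJ.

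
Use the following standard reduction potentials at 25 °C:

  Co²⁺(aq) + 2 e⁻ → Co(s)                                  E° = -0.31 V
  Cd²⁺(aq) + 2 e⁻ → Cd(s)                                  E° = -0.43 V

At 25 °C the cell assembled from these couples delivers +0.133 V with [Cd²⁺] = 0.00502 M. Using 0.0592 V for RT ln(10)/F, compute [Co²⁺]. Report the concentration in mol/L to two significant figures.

Co²⁺/Co is the cathode, Cd²⁺/Cd the anode: E°cell = +0.12 V, n = 2.
Overall reaction: Co²⁺(aq) + Cd(s) → Co(s) + Cd²⁺(aq); Q = [Cd²⁺]^1/[Co²⁺]^1.
From E = E° − (0.0592/n) log Q: log Q = (E° − E)·n/0.0592 = (+0.12 − (+0.133))·2/0.0592 = -0.4392.
So 1·log[Co²⁺] = 1·log(0.00502) − log Q = -2.2993 − (-0.4392) = -1.8601; [Co²⁺] = 10^(-1.8601) ≈ 0.014 M.

0.014 M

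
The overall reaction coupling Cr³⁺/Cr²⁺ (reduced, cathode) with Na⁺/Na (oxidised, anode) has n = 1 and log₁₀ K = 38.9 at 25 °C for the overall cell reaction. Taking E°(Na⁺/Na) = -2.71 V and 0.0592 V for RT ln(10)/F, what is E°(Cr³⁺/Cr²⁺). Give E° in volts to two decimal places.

-0.41 V

E°cell = (0.0592/n)·log K = (0.0592/1)(38.9) = +2.303 V.
Since Cr³⁺/Cr²⁺ is the cathode and Na⁺/Na the anode, E°cell = E°(Cr³⁺/Cr²⁺) − E°(Na⁺/Na).
So E°(Cr³⁺/Cr²⁺) = E°cell + E°(Na⁺/Na) = +2.303 + (-2.71) = -0.41 V.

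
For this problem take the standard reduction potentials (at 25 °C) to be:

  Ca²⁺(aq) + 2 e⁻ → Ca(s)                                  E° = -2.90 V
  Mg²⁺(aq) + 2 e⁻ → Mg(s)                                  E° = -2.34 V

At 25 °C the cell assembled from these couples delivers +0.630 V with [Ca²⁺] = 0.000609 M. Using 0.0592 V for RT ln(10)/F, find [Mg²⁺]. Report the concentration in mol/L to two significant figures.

0.14 M

Mg²⁺/Mg is the cathode, Ca²⁺/Ca the anode: E°cell = +0.56 V, n = 2.
Overall reaction: Mg²⁺(aq) + Ca(s) → Mg(s) + Ca²⁺(aq); Q = [Ca²⁺]^1/[Mg²⁺]^1.
From E = E° − (0.0592/n) log Q: log Q = (E° − E)·n/0.0592 = (+0.56 − (+0.630))·2/0.0592 = -2.3649.
So 1·log[Mg²⁺] = 1·log(0.000609) − log Q = -3.2154 − (-2.3649) = -0.8505; [Mg²⁺] = 10^(-0.8505) ≈ 0.14 M.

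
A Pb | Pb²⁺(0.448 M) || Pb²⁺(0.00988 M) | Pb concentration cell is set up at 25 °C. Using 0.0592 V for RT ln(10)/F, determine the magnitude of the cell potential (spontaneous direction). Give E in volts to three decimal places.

+0.049 V

For a concentration cell E°cell = 0. The 0.448 M side is the cathode (reduction is favoured where [Pb²⁺] is higher).
With n = 2, E = −(0.0592/2) log([Pb²⁺]ₐₙ/[Pb²⁺]꜀ₐₜ) = −(0.0592/2) log(0.00988/0.448) = −(0.0592/2)(-1.657) = +0.049 V.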